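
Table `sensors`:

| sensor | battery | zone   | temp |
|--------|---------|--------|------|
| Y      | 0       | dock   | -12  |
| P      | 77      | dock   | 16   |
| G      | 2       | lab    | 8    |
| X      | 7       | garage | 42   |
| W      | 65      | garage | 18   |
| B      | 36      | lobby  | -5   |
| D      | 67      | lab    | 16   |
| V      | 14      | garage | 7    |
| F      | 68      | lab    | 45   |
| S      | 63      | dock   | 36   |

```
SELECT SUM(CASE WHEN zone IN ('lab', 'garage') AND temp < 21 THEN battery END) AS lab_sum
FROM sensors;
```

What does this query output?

sensor=Y: ✗
sensor=P: ✗
sensor=G: ✓ → 2
sensor=X: ✗
sensor=W: ✓ → 65
sensor=B: ✗
sensor=D: ✓ → 67
sensor=V: ✓ → 14
sensor=F: ✗
sensor=S: ✗
lab_sum = 2 + 65 + 67 + 14 = 148

148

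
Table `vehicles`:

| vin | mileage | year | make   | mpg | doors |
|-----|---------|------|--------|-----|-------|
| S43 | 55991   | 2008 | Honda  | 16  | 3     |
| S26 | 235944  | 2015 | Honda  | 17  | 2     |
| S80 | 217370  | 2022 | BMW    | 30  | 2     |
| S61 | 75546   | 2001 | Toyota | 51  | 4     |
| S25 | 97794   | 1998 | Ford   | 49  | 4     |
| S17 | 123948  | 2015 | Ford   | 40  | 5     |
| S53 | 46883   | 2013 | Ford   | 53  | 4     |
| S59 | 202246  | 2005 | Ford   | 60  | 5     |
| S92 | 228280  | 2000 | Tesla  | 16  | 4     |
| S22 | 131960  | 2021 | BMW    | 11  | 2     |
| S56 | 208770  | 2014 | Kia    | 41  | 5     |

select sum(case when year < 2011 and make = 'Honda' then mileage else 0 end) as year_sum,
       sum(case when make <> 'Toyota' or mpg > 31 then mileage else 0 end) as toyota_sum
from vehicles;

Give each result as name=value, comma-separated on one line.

year_sum=55991, toyota_sum=1624732

[year_sum: year < 2011 and make = 'Honda']
vin=S43: ✓ → 55991
vin=S26: ✗
vin=S80: ✗
vin=S61: ✗
vin=S25: ✗
vin=S17: ✗
vin=S53: ✗
vin=S59: ✗
vin=S92: ✗
vin=S22: ✗
vin=S56: ✗
year_sum = 55991
—
[toyota_sum: make <> 'Toyota' or mpg > 31]
vin=S43: ✓ → 55991
vin=S26: ✓ → 235944
vin=S80: ✓ → 217370
vin=S61: ✓ → 75546
vin=S25: ✓ → 97794
vin=S17: ✓ → 123948
vin=S53: ✓ → 46883
vin=S59: ✓ → 202246
vin=S92: ✓ → 228280
vin=S22: ✓ → 131960
vin=S56: ✓ → 208770
toyota_sum = 55991 + 235944 + 217370 + 75546 + 97794 + 123948 + 46883 + 202246 + 228280 + 131960 + 208770 = 1624732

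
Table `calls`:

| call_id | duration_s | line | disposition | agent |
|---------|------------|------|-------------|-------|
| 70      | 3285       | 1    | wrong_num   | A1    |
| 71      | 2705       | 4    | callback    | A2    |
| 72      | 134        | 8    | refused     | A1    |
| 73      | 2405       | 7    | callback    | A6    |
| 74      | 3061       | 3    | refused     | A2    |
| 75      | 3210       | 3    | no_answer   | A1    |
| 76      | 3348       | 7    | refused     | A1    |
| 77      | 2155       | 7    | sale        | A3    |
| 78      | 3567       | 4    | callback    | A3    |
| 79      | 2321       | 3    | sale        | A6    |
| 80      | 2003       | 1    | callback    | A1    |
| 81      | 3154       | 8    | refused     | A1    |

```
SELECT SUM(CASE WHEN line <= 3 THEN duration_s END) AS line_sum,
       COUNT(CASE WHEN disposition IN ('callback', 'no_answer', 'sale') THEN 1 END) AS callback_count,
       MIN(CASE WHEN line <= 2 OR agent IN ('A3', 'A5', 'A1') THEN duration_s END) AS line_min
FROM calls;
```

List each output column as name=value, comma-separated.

[line_sum: line <= 3]
call_id=70: ✓ → 3285
call_id=71: ✗
call_id=72: ✗
call_id=73: ✗
call_id=74: ✓ → 3061
call_id=75: ✓ → 3210
call_id=76: ✗
call_id=77: ✗
call_id=78: ✗
call_id=79: ✓ → 2321
call_id=80: ✓ → 2003
call_id=81: ✗
line_sum = 3285 + 3061 + 3210 + 2321 + 2003 = 13880
—
[callback_count: disposition IN ('callback', 'no_answer', 'sale')]
call_id=70: ✗
call_id=71: ✓ → 1
call_id=72: ✗
call_id=73: ✓ → 1
call_id=74: ✗
call_id=75: ✓ → 1
call_id=76: ✗
call_id=77: ✓ → 1
call_id=78: ✓ → 1
call_id=79: ✓ → 1
call_id=80: ✓ → 1
call_id=81: ✗
callback_count = COUNT(1, 1, 1, 1, 1, 1, 1) = 7
—
[line_min: line <= 2 OR agent IN ('A3', 'A5', 'A1')]
call_id=70: ✓ → 3285
call_id=71: ✗
call_id=72: ✓ → 134
call_id=73: ✗
call_id=74: ✗
call_id=75: ✓ → 3210
call_id=76: ✓ → 3348
call_id=77: ✓ → 2155
call_id=78: ✓ → 3567
call_id=79: ✗
call_id=80: ✓ → 2003
call_id=81: ✓ → 3154
line_min = MIN(3285, 134, 3210, 3348, 2155, 3567, 2003, 3154) = 134

line_sum=13880, callback_count=7, line_min=134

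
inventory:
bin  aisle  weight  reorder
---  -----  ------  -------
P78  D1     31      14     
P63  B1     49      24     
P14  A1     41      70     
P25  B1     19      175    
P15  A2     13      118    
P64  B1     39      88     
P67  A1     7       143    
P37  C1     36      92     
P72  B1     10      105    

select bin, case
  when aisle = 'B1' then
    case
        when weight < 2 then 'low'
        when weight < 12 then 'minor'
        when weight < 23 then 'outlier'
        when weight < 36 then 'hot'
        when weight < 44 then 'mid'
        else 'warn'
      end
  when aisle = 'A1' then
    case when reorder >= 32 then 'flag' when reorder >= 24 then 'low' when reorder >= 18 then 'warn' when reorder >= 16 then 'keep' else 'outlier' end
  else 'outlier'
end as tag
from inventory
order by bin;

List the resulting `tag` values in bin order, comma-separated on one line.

bin=P14: aisle='A1' → inner[reorder >= 32] → flag
bin=P15: aisle='A2' → outer ELSE → outlier
bin=P25: aisle='B1' → inner[weight < 23] → outlier
bin=P37: aisle='C1' → outer ELSE → outlier
bin=P63: aisle='B1' → inner[ELSE] → warn
bin=P64: aisle='B1' → inner[weight < 44] → mid
bin=P67: aisle='A1' → inner[reorder >= 32] → flag
bin=P72: aisle='B1' → inner[weight < 12] → minor
bin=P78: aisle='D1' → outer ELSE → outlier

flag, outlier, outlier, outlier, warn, mid, flag, minor, outlier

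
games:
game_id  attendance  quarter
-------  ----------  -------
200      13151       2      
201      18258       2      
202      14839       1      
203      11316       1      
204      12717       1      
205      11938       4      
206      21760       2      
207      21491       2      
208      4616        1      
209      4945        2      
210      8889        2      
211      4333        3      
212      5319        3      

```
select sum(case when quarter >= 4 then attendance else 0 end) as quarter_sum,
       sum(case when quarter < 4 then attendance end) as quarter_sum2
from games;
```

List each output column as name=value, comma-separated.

[quarter_sum: quarter >= 4]
game_id=200: ✗
game_id=201: ✗
game_id=202: ✗
game_id=203: ✗
game_id=204: ✗
game_id=205: ✓ → 11938
game_id=206: ✗
game_id=207: ✗
game_id=208: ✗
game_id=209: ✗
game_id=210: ✗
game_id=211: ✗
game_id=212: ✗
quarter_sum = 11938
—
[quarter_sum2: quarter < 4]
game_id=200: ✓ → 13151
game_id=201: ✓ → 18258
game_id=202: ✓ → 14839
game_id=203: ✓ → 11316
game_id=204: ✓ → 12717
game_id=205: ✗
game_id=206: ✓ → 21760
game_id=207: ✓ → 21491
game_id=208: ✓ → 4616
game_id=209: ✓ → 4945
game_id=210: ✓ → 8889
game_id=211: ✓ → 4333
game_id=212: ✓ → 5319
quarter_sum2 = 13151 + 18258 + 14839 + 11316 + 12717 + 21760 + 21491 + 4616 + 4945 + 8889 + 4333 + 5319 = 141634

quarter_sum=11938, quarter_sum2=141634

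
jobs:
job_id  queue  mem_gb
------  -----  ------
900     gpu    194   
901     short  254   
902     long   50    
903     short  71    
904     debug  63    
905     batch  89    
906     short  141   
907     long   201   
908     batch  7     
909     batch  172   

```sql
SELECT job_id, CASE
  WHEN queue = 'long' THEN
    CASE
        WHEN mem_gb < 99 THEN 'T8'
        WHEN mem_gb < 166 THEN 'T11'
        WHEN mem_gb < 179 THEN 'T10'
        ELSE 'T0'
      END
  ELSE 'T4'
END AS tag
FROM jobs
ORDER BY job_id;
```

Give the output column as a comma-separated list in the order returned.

job_id=900: queue='gpu' → outer ELSE → T4
job_id=901: queue='short' → outer ELSE → T4
job_id=902: queue='long' → inner[mem_gb < 99] → T8
job_id=903: queue='short' → outer ELSE → T4
job_id=904: queue='debug' → outer ELSE → T4
job_id=905: queue='batch' → outer ELSE → T4
job_id=906: queue='short' → outer ELSE → T4
job_id=907: queue='long' → inner[ELSE] → T0
job_id=908: queue='batch' → outer ELSE → T4
job_id=909: queue='batch' → outer ELSE → T4

T4, T4, T8, T4, T4, T4, T4, T0, T4, T4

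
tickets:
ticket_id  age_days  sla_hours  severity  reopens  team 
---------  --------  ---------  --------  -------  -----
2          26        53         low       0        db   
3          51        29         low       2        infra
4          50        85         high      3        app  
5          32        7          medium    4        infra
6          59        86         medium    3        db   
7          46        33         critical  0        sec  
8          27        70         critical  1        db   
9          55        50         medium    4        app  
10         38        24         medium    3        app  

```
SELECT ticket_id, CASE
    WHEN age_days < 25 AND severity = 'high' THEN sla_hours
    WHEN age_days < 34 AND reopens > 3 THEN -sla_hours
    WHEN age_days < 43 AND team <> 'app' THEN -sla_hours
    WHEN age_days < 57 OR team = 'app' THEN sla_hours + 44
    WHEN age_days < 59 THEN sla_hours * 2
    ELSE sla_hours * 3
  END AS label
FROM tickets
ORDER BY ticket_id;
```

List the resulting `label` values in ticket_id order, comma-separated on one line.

ticket_id=2: age_days < 43 AND team <> 'app' → -53
ticket_id=3: age_days < 57 OR team = 'app' → 73
ticket_id=4: age_days < 57 OR team = 'app' → 129
ticket_id=5: age_days < 34 AND reopens > 3 → -7
ticket_id=6: ELSE → 258
ticket_id=7: age_days < 57 OR team = 'app' → 77
ticket_id=8: age_days < 43 AND team <> 'app' → -70
ticket_id=9: age_days < 57 OR team = 'app' → 94
ticket_id=10: age_days < 57 OR team = 'app' → 68

-53, 73, 129, -7, 258, 77, -70, 94, 68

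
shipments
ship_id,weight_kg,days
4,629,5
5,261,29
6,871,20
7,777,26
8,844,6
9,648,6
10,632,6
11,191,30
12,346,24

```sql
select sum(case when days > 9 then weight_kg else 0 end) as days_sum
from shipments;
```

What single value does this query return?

2446

ship_id=4: ✗
ship_id=5: ✓ → 261
ship_id=6: ✓ → 871
ship_id=7: ✓ → 777
ship_id=8: ✗
ship_id=9: ✗
ship_id=10: ✗
ship_id=11: ✓ → 191
ship_id=12: ✓ → 346
days_sum = 261 + 871 + 777 + 191 + 346 = 2446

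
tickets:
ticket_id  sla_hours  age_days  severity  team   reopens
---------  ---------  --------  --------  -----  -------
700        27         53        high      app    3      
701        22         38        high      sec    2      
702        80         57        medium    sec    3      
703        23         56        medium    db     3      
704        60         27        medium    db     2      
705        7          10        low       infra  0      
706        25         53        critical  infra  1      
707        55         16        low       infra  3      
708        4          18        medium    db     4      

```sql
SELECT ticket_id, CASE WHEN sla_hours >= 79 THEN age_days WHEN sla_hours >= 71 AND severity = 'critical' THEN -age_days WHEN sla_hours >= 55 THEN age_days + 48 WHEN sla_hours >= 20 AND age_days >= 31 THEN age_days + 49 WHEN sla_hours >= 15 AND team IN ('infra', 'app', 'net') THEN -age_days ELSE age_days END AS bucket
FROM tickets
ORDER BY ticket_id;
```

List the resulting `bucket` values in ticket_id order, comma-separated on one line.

102, 87, 57, 105, 75, 10, 102, 64, 18

ticket_id=700: sla_hours >= 20 AND age_days >= 31 → 102
ticket_id=701: sla_hours >= 20 AND age_days >= 31 → 87
ticket_id=702: sla_hours >= 79 → 57
ticket_id=703: sla_hours >= 20 AND age_days >= 31 → 105
ticket_id=704: sla_hours >= 55 → 75
ticket_id=705: ELSE → 10
ticket_id=706: sla_hours >= 20 AND age_days >= 31 → 102
ticket_id=707: sla_hours >= 55 → 64
ticket_id=708: ELSE → 18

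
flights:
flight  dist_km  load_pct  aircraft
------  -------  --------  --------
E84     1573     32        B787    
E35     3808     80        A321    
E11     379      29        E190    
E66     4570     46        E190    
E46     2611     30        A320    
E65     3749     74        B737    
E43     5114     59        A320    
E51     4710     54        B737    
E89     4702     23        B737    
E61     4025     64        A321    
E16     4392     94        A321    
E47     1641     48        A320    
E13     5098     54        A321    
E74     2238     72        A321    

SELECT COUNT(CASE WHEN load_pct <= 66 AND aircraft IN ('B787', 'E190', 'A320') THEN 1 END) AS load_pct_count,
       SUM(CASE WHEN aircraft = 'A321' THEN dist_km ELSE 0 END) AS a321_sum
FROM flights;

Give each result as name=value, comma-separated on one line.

[load_pct_count: load_pct <= 66 AND aircraft IN ('B787', 'E190', 'A320')]
flight=E84: ✓ → 1
flight=E35: ✗
flight=E11: ✓ → 1
flight=E66: ✓ → 1
flight=E46: ✓ → 1
flight=E65: ✗
flight=E43: ✓ → 1
flight=E51: ✗
flight=E89: ✗
flight=E61: ✗
flight=E16: ✗
flight=E47: ✓ → 1
flight=E13: ✗
flight=E74: ✗
load_pct_count = COUNT(1, 1, 1, 1, 1, 1) = 6
—
[a321_sum: aircraft = 'A321']
flight=E84: ✗
flight=E35: ✓ → 3808
flight=E11: ✗
flight=E66: ✗
flight=E46: ✗
flight=E65: ✗
flight=E43: ✗
flight=E51: ✗
flight=E89: ✗
flight=E61: ✓ → 4025
flight=E16: ✓ → 4392
flight=E47: ✗
flight=E13: ✓ → 5098
flight=E74: ✓ → 2238
a321_sum = 3808 + 4025 + 4392 + 5098 + 2238 = 19561

load_pct_count=6, a321_sum=19561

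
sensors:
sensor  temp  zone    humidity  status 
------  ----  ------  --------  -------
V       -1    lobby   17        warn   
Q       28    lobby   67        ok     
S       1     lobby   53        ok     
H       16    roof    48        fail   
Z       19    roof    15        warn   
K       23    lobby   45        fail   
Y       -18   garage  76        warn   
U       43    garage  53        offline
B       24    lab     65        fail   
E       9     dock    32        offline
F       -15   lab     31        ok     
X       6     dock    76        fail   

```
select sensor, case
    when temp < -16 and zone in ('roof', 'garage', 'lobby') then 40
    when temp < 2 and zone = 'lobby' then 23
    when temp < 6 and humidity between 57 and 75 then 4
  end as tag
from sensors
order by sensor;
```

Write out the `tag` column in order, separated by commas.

NULL, NULL, NULL, NULL, NULL, NULL, 23, NULL, 23, NULL, 40, NULL

sensor=B: (no match → NULL) → NULL
sensor=E: (no match → NULL) → NULL
sensor=F: (no match → NULL) → NULL
sensor=H: (no match → NULL) → NULL
sensor=K: (no match → NULL) → NULL
sensor=Q: (no match → NULL) → NULL
sensor=S: temp < 2 and zone = 'lobby' → 23
sensor=U: (no match → NULL) → NULL
sensor=V: temp < 2 and zone = 'lobby' → 23
sensor=X: (no match → NULL) → NULL
sensor=Y: temp < -16 and zone in ('roof', 'garage', 'lobby') → 40
sensor=Z: (no match → NULL) → NULL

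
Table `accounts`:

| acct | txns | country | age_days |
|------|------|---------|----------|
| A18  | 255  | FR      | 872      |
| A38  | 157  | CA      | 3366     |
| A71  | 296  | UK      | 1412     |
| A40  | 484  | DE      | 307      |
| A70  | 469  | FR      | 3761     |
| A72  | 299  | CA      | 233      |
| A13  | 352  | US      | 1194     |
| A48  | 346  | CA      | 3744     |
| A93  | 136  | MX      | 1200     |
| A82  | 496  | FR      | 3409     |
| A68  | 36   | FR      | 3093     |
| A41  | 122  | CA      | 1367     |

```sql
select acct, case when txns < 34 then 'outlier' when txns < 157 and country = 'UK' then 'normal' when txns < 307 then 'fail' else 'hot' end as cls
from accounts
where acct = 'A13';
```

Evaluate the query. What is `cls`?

hot

acct = A13: txns=352, country=US, age_days=1194.
txns < 34 → false
txns < 157 and country = 'UK' → false
txns < 307 → false
No prior WHEN matched → ELSE → hot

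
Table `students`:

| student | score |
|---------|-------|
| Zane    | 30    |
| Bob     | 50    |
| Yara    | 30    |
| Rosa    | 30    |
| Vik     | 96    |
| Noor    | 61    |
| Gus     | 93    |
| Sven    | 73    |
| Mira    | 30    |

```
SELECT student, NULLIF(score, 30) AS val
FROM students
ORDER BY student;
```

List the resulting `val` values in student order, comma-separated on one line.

student=Bob: score=50 vs 30: differ → 50
student=Gus: score=93 vs 30: differ → 93
student=Mira: score=30 vs 30: equal → NULL
student=Noor: score=61 vs 30: differ → 61
student=Rosa: score=30 vs 30: equal → NULL
student=Sven: score=73 vs 30: differ → 73
student=Vik: score=96 vs 30: differ → 96
student=Yara: score=30 vs 30: equal → NULL
student=Zane: score=30 vs 30: equal → NULL

50, 93, NULL, 61, NULL, 73, 96, NULL, NULL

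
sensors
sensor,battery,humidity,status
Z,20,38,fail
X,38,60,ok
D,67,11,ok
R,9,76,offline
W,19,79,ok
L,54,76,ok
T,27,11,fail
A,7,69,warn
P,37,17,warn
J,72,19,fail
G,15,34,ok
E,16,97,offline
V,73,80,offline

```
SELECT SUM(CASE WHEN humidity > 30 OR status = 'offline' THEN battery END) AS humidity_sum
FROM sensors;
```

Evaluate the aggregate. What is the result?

251

sensor=Z: ✓ → 20
sensor=X: ✓ → 38
sensor=D: ✗
sensor=R: ✓ → 9
sensor=W: ✓ → 19
sensor=L: ✓ → 54
sensor=T: ✗
sensor=A: ✓ → 7
sensor=P: ✗
sensor=J: ✗
sensor=G: ✓ → 15
sensor=E: ✓ → 16
sensor=V: ✓ → 73
humidity_sum = 20 + 38 + 9 + 19 + 54 + 7 + 15 + 16 + 73 = 251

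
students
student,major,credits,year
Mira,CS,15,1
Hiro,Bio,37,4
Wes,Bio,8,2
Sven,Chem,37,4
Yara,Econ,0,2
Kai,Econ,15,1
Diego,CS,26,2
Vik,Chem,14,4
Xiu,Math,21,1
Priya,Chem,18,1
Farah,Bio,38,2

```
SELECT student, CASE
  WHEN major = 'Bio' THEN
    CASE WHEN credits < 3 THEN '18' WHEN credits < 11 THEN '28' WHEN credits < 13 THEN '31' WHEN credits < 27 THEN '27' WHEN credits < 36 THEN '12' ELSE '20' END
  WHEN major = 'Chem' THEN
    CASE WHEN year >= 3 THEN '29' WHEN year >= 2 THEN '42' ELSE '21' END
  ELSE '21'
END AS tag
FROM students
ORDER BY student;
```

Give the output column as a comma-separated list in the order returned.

student=Diego: major='CS' → outer ELSE → 21
student=Farah: major='Bio' → inner[ELSE] → 20
student=Hiro: major='Bio' → inner[ELSE] → 20
student=Kai: major='Econ' → outer ELSE → 21
student=Mira: major='CS' → outer ELSE → 21
student=Priya: major='Chem' → inner[ELSE] → 21
student=Sven: major='Chem' → inner[year >= 3] → 29
student=Vik: major='Chem' → inner[year >= 3] → 29
student=Wes: major='Bio' → inner[credits < 11] → 28
student=Xiu: major='Math' → outer ELSE → 21
student=Yara: major='Econ' → outer ELSE → 21

21, 20, 20, 21, 21, 21, 29, 29, 28, 21, 21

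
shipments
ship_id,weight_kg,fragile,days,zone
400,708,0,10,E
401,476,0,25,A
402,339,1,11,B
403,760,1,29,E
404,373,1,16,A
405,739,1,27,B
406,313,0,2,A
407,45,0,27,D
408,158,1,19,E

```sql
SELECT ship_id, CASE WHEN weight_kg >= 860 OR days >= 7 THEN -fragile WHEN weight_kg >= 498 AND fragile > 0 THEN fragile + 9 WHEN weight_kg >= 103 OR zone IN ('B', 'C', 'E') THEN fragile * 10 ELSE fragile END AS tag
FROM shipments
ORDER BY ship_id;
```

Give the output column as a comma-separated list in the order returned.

ship_id=400: weight_kg >= 860 OR days >= 7 → 0
ship_id=401: weight_kg >= 860 OR days >= 7 → 0
ship_id=402: weight_kg >= 860 OR days >= 7 → -1
ship_id=403: weight_kg >= 860 OR days >= 7 → -1
ship_id=404: weight_kg >= 860 OR days >= 7 → -1
ship_id=405: weight_kg >= 860 OR days >= 7 → -1
ship_id=406: weight_kg >= 103 OR zone IN ('B', 'C', 'E') → 0
ship_id=407: weight_kg >= 860 OR days >= 7 → 0
ship_id=408: weight_kg >= 860 OR days >= 7 → -1

0, 0, -1, -1, -1, -1, 0, 0, -1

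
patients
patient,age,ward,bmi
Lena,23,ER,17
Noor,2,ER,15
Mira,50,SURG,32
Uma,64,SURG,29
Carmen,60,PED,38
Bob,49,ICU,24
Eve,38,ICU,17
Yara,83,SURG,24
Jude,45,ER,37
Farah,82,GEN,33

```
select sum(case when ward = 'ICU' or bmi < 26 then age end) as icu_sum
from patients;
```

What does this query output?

patient=Lena: ✓ → 23
patient=Noor: ✓ → 2
patient=Mira: ✗
patient=Uma: ✗
patient=Carmen: ✗
patient=Bob: ✓ → 49
patient=Eve: ✓ → 38
patient=Yara: ✓ → 83
patient=Jude: ✗
patient=Farah: ✗
icu_sum = 23 + 2 + 49 + 38 + 83 = 195

195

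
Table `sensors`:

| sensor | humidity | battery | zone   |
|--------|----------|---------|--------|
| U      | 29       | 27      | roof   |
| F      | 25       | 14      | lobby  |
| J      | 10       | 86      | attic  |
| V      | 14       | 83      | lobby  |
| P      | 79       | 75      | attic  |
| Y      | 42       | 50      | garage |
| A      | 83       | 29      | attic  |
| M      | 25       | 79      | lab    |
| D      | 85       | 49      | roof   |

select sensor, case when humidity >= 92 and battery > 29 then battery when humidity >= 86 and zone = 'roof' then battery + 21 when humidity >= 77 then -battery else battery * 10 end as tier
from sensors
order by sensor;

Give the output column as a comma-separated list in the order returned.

-29, -49, 140, 860, 790, -75, 270, 830, 500

sensor=A: humidity >= 77 → -29
sensor=D: humidity >= 77 → -49
sensor=F: ELSE → 140
sensor=J: ELSE → 860
sensor=M: ELSE → 790
sensor=P: humidity >= 77 → -75
sensor=U: ELSE → 270
sensor=V: ELSE → 830
sensor=Y: ELSE → 500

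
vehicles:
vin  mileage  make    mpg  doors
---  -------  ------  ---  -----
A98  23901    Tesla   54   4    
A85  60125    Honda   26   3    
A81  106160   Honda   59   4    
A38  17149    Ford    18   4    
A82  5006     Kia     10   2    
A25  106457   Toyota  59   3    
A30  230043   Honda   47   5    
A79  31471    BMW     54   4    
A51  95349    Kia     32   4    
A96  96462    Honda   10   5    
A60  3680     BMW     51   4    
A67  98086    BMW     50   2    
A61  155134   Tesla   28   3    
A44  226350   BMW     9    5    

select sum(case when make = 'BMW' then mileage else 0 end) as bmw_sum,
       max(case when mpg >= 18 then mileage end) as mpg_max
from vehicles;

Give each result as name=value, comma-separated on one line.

[bmw_sum: make = 'BMW']
vin=A98: ✗
vin=A85: ✗
vin=A81: ✗
vin=A38: ✗
vin=A82: ✗
vin=A25: ✗
vin=A30: ✗
vin=A79: ✓ → 31471
vin=A51: ✗
vin=A96: ✗
vin=A60: ✓ → 3680
vin=A67: ✓ → 98086
vin=A61: ✗
vin=A44: ✓ → 226350
bmw_sum = 31471 + 3680 + 98086 + 226350 = 359587
—
[mpg_max: mpg >= 18]
vin=A98: ✓ → 23901
vin=A85: ✓ → 60125
vin=A81: ✓ → 106160
vin=A38: ✓ → 17149
vin=A82: ✗
vin=A25: ✓ → 106457
vin=A30: ✓ → 230043
vin=A79: ✓ → 31471
vin=A51: ✓ → 95349
vin=A96: ✗
vin=A60: ✓ → 3680
vin=A67: ✓ → 98086
vin=A61: ✓ → 155134
vin=A44: ✗
mpg_max = MAX(23901, 60125, 106160, 17149, 106457, 230043, 31471, 95349, 3680, 98086, 155134) = 230043

bmw_sum=359587, mpg_max=230043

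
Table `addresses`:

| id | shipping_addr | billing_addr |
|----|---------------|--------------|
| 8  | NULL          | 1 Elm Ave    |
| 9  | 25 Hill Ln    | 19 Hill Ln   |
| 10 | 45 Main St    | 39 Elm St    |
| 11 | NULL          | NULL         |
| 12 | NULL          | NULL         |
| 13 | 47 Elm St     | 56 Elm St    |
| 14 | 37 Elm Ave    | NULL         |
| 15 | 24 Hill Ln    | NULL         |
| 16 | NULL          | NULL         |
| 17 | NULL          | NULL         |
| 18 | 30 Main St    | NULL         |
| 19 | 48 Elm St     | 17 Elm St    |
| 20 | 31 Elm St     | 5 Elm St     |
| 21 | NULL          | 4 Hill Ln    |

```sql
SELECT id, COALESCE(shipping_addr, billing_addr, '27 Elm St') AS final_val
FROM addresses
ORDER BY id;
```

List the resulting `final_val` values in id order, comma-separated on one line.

1 Elm Ave, 25 Hill Ln, 45 Main St, 27 Elm St, 27 Elm St, 47 Elm St, 37 Elm Ave, 24 Hill Ln, 27 Elm St, 27 Elm St, 30 Main St, 48 Elm St, 31 Elm St, 4 Hill Ln

id=8: shipping_addr=NULL, billing_addr=1 Elm Ave → 1 Elm Ave
id=9: shipping_addr=25 Hill Ln → 25 Hill Ln
id=10: shipping_addr=45 Main St → 45 Main St
id=11: shipping_addr=NULL, billing_addr=NULL, → literal 27 Elm St → 27 Elm St
id=12: shipping_addr=NULL, billing_addr=NULL, → literal 27 Elm St → 27 Elm St
id=13: shipping_addr=47 Elm St → 47 Elm St
id=14: shipping_addr=37 Elm Ave → 37 Elm Ave
id=15: shipping_addr=24 Hill Ln → 24 Hill Ln
id=16: shipping_addr=NULL, billing_addr=NULL, → literal 27 Elm St → 27 Elm St
id=17: shipping_addr=NULL, billing_addr=NULL, → literal 27 Elm St → 27 Elm St
id=18: shipping_addr=30 Main St → 30 Main St
id=19: shipping_addr=48 Elm St → 48 Elm St
id=20: shipping_addr=31 Elm St → 31 Elm St
id=21: shipping_addr=NULL, billing_addr=4 Hill Ln → 4 Hill Ln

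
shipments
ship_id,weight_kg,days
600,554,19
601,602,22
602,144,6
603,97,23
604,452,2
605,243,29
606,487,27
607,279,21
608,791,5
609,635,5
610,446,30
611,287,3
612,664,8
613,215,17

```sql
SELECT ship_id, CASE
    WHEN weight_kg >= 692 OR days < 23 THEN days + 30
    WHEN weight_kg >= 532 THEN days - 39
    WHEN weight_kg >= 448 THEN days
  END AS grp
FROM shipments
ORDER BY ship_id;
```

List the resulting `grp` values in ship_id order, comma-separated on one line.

ship_id=600: weight_kg >= 692 OR days < 23 → 49
ship_id=601: weight_kg >= 692 OR days < 23 → 52
ship_id=602: weight_kg >= 692 OR days < 23 → 36
ship_id=603: (no match → NULL) → NULL
ship_id=604: weight_kg >= 692 OR days < 23 → 32
ship_id=605: (no match → NULL) → NULL
ship_id=606: weight_kg >= 448 → 27
ship_id=607: weight_kg >= 692 OR days < 23 → 51
ship_id=608: weight_kg >= 692 OR days < 23 → 35
ship_id=609: weight_kg >= 692 OR days < 23 → 35
ship_id=610: (no match → NULL) → NULL
ship_id=611: weight_kg >= 692 OR days < 23 → 33
ship_id=612: weight_kg >= 692 OR days < 23 → 38
ship_id=613: weight_kg >= 692 OR days < 23 → 47

49, 52, 36, NULL, 32, NULL, 27, 51, 35, 35, NULL, 33, 38, 47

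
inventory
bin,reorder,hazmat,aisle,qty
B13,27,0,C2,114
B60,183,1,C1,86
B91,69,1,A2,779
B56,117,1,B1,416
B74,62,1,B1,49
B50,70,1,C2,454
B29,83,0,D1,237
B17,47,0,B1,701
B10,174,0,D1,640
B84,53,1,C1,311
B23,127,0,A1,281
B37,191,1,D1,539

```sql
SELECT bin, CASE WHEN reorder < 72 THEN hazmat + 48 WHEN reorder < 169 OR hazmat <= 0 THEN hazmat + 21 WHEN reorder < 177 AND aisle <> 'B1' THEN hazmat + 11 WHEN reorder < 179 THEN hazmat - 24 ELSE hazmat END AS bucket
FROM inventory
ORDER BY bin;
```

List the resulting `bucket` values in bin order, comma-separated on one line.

21, 48, 48, 21, 21, 1, 49, 22, 1, 49, 49, 49

bin=B10: reorder < 169 OR hazmat <= 0 → 21
bin=B13: reorder < 72 → 48
bin=B17: reorder < 72 → 48
bin=B23: reorder < 169 OR hazmat <= 0 → 21
bin=B29: reorder < 169 OR hazmat <= 0 → 21
bin=B37: ELSE → 1
bin=B50: reorder < 72 → 49
bin=B56: reorder < 169 OR hazmat <= 0 → 22
bin=B60: ELSE → 1
bin=B74: reorder < 72 → 49
bin=B84: reorder < 72 → 49
bin=B91: reorder < 72 → 49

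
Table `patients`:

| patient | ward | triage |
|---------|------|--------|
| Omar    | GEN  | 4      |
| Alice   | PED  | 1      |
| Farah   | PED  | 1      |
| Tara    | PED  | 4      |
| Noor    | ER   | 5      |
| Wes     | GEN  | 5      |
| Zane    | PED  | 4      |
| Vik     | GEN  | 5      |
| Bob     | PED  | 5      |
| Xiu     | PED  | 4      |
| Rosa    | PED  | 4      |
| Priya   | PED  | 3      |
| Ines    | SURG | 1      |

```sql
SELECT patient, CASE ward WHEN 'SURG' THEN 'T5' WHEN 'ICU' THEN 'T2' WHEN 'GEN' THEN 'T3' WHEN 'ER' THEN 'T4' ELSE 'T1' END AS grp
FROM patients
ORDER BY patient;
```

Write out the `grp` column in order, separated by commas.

T1, T1, T1, T5, T4, T3, T1, T1, T1, T3, T3, T1, T1

patient=Alice: ELSE → T1
patient=Bob: ELSE → T1
patient=Farah: ELSE → T1
patient=Ines: ward='SURG' → T5
patient=Noor: ward='ER' → T4
patient=Omar: ward='GEN' → T3
patient=Priya: ELSE → T1
patient=Rosa: ELSE → T1
patient=Tara: ELSE → T1
patient=Vik: ward='GEN' → T3
patient=Wes: ward='GEN' → T3
patient=Xiu: ELSE → T1
patient=Zane: ELSE → T1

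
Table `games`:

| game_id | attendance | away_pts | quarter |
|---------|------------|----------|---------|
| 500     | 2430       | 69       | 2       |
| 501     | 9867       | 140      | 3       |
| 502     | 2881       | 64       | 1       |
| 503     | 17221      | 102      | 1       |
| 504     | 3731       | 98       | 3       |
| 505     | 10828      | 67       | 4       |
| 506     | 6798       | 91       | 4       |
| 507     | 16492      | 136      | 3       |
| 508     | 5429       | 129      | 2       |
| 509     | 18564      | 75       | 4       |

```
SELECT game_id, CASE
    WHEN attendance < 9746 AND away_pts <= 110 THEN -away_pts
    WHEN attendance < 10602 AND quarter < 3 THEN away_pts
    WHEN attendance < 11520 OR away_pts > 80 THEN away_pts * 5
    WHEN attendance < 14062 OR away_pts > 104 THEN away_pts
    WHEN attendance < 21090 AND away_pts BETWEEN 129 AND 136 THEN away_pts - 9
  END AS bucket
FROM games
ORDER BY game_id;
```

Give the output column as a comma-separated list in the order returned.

game_id=500: attendance < 9746 AND away_pts <= 110 → -69
game_id=501: attendance < 11520 OR away_pts > 80 → 700
game_id=502: attendance < 9746 AND away_pts <= 110 → -64
game_id=503: attendance < 11520 OR away_pts > 80 → 510
game_id=504: attendance < 9746 AND away_pts <= 110 → -98
game_id=505: attendance < 11520 OR away_pts > 80 → 335
game_id=506: attendance < 9746 AND away_pts <= 110 → -91
game_id=507: attendance < 11520 OR away_pts > 80 → 680
game_id=508: attendance < 10602 AND quarter < 3 → 129
game_id=509: (no match → NULL) → NULL

-69, 700, -64, 510, -98, 335, -91, 680, 129, NULL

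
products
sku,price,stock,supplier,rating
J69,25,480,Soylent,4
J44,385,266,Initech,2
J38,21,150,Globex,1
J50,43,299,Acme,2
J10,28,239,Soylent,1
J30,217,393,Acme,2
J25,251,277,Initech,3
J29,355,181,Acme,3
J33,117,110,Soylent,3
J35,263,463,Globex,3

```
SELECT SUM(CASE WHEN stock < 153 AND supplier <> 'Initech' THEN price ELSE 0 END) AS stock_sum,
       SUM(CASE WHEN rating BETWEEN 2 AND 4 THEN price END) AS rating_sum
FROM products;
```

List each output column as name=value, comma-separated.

[stock_sum: stock < 153 AND supplier <> 'Initech']
sku=J69: ✗
sku=J44: ✗
sku=J38: ✓ → 21
sku=J50: ✗
sku=J10: ✗
sku=J30: ✗
sku=J25: ✗
sku=J29: ✗
sku=J33: ✓ → 117
sku=J35: ✗
stock_sum = 21 + 117 = 138
—
[rating_sum: rating BETWEEN 2 AND 4]
sku=J69: ✓ → 25
sku=J44: ✓ → 385
sku=J38: ✗
sku=J50: ✓ → 43
sku=J10: ✗
sku=J30: ✓ → 217
sku=J25: ✓ → 251
sku=J29: ✓ → 355
sku=J33: ✓ → 117
sku=J35: ✓ → 263
rating_sum = 25 + 385 + 43 + 217 + 251 + 355 + 117 + 263 = 1656

stock_sum=138, rating_sum=1656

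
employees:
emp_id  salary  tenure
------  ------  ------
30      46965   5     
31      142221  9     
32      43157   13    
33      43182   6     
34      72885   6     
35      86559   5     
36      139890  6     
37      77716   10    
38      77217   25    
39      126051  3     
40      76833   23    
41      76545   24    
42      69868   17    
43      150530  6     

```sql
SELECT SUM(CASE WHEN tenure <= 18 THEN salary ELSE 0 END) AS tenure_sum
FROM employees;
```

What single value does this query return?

emp_id=30: ✓ → 46965
emp_id=31: ✓ → 142221
emp_id=32: ✓ → 43157
emp_id=33: ✓ → 43182
emp_id=34: ✓ → 72885
emp_id=35: ✓ → 86559
emp_id=36: ✓ → 139890
emp_id=37: ✓ → 77716
emp_id=38: ✗
emp_id=39: ✓ → 126051
emp_id=40: ✗
emp_id=41: ✗
emp_id=42: ✓ → 69868
emp_id=43: ✓ → 150530
tenure_sum = 46965 + 142221 + 43157 + 43182 + 72885 + 86559 + 139890 + 77716 + 126051 + 69868 + 150530 = 999024

999024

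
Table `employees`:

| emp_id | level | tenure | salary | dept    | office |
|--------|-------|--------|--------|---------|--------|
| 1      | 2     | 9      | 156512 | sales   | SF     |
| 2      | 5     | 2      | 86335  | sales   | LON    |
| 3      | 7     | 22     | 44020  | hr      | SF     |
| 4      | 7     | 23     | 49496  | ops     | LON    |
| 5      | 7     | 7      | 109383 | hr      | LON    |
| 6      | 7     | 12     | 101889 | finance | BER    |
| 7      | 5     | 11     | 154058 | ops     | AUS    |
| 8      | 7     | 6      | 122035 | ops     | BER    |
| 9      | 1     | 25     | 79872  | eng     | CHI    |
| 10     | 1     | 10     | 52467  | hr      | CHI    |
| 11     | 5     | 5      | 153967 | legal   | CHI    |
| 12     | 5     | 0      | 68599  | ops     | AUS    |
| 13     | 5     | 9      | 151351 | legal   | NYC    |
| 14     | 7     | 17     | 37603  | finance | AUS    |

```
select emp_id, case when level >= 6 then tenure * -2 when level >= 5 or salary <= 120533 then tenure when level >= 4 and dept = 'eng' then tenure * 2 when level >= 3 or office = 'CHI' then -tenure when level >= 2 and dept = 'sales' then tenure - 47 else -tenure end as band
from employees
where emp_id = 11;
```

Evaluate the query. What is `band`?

emp_id = 11: level=5, tenure=5, salary=153967, dept=legal, office=CHI.
level >= 6 → false
level >= 5 or salary <= 120533 → true → 5

5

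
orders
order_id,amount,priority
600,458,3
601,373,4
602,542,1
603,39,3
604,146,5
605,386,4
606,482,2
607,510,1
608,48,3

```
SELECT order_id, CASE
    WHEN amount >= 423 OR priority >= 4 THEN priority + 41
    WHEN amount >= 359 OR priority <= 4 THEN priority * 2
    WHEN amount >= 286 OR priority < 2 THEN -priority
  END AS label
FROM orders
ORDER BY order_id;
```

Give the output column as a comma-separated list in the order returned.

44, 45, 42, 6, 46, 45, 43, 42, 6

order_id=600: amount >= 423 OR priority >= 4 → 44
order_id=601: amount >= 423 OR priority >= 4 → 45
order_id=602: amount >= 423 OR priority >= 4 → 42
order_id=603: amount >= 359 OR priority <= 4 → 6
order_id=604: amount >= 423 OR priority >= 4 → 46
order_id=605: amount >= 423 OR priority >= 4 → 45
order_id=606: amount >= 423 OR priority >= 4 → 43
order_id=607: amount >= 423 OR priority >= 4 → 42
order_id=608: amount >= 359 OR priority <= 4 → 6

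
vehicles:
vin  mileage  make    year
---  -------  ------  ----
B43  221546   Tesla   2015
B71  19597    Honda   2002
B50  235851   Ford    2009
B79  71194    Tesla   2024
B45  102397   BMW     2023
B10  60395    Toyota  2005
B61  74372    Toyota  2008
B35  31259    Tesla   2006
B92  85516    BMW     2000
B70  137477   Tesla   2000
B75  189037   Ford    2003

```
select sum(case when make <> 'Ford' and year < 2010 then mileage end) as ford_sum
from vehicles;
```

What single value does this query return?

408616

vin=B43: ✗
vin=B71: ✓ → 19597
vin=B50: ✗
vin=B79: ✗
vin=B45: ✗
vin=B10: ✓ → 60395
vin=B61: ✓ → 74372
vin=B35: ✓ → 31259
vin=B92: ✓ → 85516
vin=B70: ✓ → 137477
vin=B75: ✗
ford_sum = 19597 + 60395 + 74372 + 31259 + 85516 + 137477 = 408616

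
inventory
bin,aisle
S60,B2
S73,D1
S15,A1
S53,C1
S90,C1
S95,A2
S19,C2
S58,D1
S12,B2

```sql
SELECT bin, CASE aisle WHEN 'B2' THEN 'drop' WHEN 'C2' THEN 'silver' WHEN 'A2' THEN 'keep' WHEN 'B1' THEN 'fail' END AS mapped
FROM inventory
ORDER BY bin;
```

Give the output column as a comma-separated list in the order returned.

bin=S12: aisle='B2' → drop
bin=S15: (no match → NULL) → NULL
bin=S19: aisle='C2' → silver
bin=S53: (no match → NULL) → NULL
bin=S58: (no match → NULL) → NULL
bin=S60: aisle='B2' → drop
bin=S73: (no match → NULL) → NULL
bin=S90: (no match → NULL) → NULL
bin=S95: aisle='A2' → keep

drop, NULL, silver, NULL, NULL, drop, NULL, NULL, keep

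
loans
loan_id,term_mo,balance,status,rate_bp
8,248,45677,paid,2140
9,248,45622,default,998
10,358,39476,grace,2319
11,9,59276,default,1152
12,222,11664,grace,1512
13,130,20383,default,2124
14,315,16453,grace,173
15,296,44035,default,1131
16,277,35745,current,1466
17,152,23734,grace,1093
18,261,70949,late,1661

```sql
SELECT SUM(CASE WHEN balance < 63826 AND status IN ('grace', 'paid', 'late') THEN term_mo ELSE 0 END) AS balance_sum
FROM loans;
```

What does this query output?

loan_id=8: ✓ → 248
loan_id=9: ✗
loan_id=10: ✓ → 358
loan_id=11: ✗
loan_id=12: ✓ → 222
loan_id=13: ✗
loan_id=14: ✓ → 315
loan_id=15: ✗
loan_id=16: ✗
loan_id=17: ✓ → 152
loan_id=18: ✗
balance_sum = 248 + 358 + 222 + 315 + 152 = 1295

1295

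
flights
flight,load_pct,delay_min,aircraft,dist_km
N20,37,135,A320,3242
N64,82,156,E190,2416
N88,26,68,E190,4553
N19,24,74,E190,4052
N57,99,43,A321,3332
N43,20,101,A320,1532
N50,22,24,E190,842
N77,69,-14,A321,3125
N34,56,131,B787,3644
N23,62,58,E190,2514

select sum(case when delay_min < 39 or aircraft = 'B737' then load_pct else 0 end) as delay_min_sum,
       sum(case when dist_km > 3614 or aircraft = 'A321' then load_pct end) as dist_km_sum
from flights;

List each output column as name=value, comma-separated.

delay_min_sum=91, dist_km_sum=274

[delay_min_sum: delay_min < 39 or aircraft = 'B737']
flight=N20: ✗
flight=N64: ✗
flight=N88: ✗
flight=N19: ✗
flight=N57: ✗
flight=N43: ✗
flight=N50: ✓ → 22
flight=N77: ✓ → 69
flight=N34: ✗
flight=N23: ✗
delay_min_sum = 22 + 69 = 91
—
[dist_km_sum: dist_km > 3614 or aircraft = 'A321']
flight=N20: ✗
flight=N64: ✗
flight=N88: ✓ → 26
flight=N19: ✓ → 24
flight=N57: ✓ → 99
flight=N43: ✗
flight=N50: ✗
flight=N77: ✓ → 69
flight=N34: ✓ → 56
flight=N23: ✗
dist_km_sum = 26 + 24 + 99 + 69 + 56 = 274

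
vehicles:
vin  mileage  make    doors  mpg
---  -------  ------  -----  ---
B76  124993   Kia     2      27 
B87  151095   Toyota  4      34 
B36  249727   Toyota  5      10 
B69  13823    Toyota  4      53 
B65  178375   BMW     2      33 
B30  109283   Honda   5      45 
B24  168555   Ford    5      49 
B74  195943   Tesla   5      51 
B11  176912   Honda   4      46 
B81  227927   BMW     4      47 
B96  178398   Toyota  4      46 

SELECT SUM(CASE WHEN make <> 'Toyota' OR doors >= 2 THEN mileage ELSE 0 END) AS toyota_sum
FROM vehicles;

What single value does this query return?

vin=B76: ✓ → 124993
vin=B87: ✓ → 151095
vin=B36: ✓ → 249727
vin=B69: ✓ → 13823
vin=B65: ✓ → 178375
vin=B30: ✓ → 109283
vin=B24: ✓ → 168555
vin=B74: ✓ → 195943
vin=B11: ✓ → 176912
vin=B81: ✓ → 227927
vin=B96: ✓ → 178398
toyota_sum = 124993 + 151095 + 249727 + 13823 + 178375 + 109283 + 168555 + 195943 + 176912 + 227927 + 178398 = 1775031

1775031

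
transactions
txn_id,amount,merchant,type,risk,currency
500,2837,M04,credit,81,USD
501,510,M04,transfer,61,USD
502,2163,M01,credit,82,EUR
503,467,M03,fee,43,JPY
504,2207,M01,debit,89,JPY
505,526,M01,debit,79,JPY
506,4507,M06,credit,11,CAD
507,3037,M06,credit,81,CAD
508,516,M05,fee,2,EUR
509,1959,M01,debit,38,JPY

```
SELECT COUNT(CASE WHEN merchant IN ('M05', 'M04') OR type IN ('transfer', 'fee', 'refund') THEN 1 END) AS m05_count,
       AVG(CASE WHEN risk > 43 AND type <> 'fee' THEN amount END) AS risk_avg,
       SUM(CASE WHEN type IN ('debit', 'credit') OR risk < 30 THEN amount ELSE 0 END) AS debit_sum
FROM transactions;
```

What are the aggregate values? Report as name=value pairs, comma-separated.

[m05_count: merchant IN ('M05', 'M04') OR type IN ('transfer', 'fee', 'refund')]
txn_id=500: ✓ → 1
txn_id=501: ✓ → 1
txn_id=502: ✗
txn_id=503: ✓ → 1
txn_id=504: ✗
txn_id=505: ✗
txn_id=506: ✗
txn_id=507: ✗
txn_id=508: ✓ → 1
txn_id=509: ✗
m05_count = COUNT(1, 1, 1, 1) = 4
—
[risk_avg: risk > 43 AND type <> 'fee']
txn_id=500: ✓ → 2837
txn_id=501: ✓ → 510
txn_id=502: ✓ → 2163
txn_id=503: ✗
txn_id=504: ✓ → 2207
txn_id=505: ✓ → 526
txn_id=506: ✗
txn_id=507: ✓ → 3037
txn_id=508: ✗
txn_id=509: ✗
risk_avg = (2837 + 510 + 2163 + 2207 + 526 + 3037) / 6 = 1880
—
[debit_sum: type IN ('debit', 'credit') OR risk < 30]
txn_id=500: ✓ → 2837
txn_id=501: ✗
txn_id=502: ✓ → 2163
txn_id=503: ✗
txn_id=504: ✓ → 2207
txn_id=505: ✓ → 526
txn_id=506: ✓ → 4507
txn_id=507: ✓ → 3037
txn_id=508: ✓ → 516
txn_id=509: ✓ → 1959
debit_sum = 2837 + 2163 + 2207 + 526 + 4507 + 3037 + 516 + 1959 = 17752

m05_count=4, risk_avg=1880, debit_sum=17752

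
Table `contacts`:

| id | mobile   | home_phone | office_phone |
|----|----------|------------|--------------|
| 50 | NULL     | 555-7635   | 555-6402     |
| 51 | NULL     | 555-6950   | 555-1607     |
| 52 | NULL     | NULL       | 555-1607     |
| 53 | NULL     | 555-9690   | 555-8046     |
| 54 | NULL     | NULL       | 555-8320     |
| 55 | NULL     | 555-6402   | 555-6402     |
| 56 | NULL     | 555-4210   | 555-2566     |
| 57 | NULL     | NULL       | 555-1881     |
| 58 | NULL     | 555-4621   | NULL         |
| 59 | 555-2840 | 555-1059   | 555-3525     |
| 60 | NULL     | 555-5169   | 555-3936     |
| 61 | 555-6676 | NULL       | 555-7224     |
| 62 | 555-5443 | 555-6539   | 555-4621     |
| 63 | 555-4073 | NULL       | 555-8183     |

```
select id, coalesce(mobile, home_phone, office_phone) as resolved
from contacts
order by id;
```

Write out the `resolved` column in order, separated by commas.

555-7635, 555-6950, 555-1607, 555-9690, 555-8320, 555-6402, 555-4210, 555-1881, 555-4621, 555-2840, 555-5169, 555-6676, 555-5443, 555-4073

id=50: mobile=NULL, home_phone=555-7635 → 555-7635
id=51: mobile=NULL, home_phone=555-6950 → 555-6950
id=52: mobile=NULL, home_phone=NULL, office_phone=555-1607 → 555-1607
id=53: mobile=NULL, home_phone=555-9690 → 555-9690
id=54: mobile=NULL, home_phone=NULL, office_phone=555-8320 → 555-8320
id=55: mobile=NULL, home_phone=555-6402 → 555-6402
id=56: mobile=NULL, home_phone=555-4210 → 555-4210
id=57: mobile=NULL, home_phone=NULL, office_phone=555-1881 → 555-1881
id=58: mobile=NULL, home_phone=555-4621 → 555-4621
id=59: mobile=555-2840 → 555-2840
id=60: mobile=NULL, home_phone=555-5169 → 555-5169
id=61: mobile=555-6676 → 555-6676
id=62: mobile=555-5443 → 555-5443
id=63: mobile=555-4073 → 555-4073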